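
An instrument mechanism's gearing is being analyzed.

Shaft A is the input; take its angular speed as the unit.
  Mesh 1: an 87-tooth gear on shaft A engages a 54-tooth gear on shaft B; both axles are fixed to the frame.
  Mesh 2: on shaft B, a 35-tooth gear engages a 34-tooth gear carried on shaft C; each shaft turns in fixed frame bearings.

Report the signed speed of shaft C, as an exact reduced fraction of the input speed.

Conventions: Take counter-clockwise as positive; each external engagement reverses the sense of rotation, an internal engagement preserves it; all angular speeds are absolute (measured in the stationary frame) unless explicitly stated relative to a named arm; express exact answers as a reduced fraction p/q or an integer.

1015/612

2-mesh fixed-axis compound train (all bearings frame-fixed)
mesh 1 [87T→54T]: |ω|/ω_in = 1×87/54 = 29/18, sense flips to −
mesh 2 [35T→34T]: |ω|/ω_in = (29/18)×35/34 = 1015/612, sense flips to +
signed output speed (× input speed) = 1015/612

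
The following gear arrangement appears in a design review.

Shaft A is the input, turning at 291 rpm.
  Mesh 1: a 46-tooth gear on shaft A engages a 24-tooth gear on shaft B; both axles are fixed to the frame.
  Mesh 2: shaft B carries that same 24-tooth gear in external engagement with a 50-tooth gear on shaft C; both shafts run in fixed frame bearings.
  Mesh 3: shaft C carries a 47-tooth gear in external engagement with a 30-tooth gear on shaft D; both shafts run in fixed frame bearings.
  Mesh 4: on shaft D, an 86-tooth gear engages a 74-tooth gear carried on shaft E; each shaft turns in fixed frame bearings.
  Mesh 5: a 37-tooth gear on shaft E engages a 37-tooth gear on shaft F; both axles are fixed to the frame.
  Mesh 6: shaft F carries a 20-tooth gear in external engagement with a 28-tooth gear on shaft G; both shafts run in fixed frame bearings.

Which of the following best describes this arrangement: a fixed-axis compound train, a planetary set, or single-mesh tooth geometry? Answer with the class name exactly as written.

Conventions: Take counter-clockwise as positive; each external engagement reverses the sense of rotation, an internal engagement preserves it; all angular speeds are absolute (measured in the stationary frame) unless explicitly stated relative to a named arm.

class = fixed-axis compound train [6 meshes; 6 ratios multiply, 6 sense flips]
classification: fixed-axis compound train

fixed-axis compound train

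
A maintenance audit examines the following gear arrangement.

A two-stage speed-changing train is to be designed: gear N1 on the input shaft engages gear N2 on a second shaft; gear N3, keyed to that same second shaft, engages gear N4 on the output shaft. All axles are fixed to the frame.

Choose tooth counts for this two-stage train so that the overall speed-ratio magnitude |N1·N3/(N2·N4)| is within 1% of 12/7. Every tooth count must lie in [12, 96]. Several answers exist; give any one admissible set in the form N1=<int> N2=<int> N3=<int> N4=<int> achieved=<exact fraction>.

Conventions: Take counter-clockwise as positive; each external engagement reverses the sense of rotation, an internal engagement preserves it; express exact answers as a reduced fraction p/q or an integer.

topology: fixed-axis compound train — 2 stages, target 12/7
target = 12/7 in lowest terms: an exact hit needs N1·N3 = k·12 and N2·N4 = k·7 for one integer k, every count in [12, 96]; additionally prefer no 1:1 stage (N1 ≠ N2, N3 ≠ N4)
k = 1…23: no 1:1-free in-range split of k·12 and k·7 into factor pairs; take k = 24
k = 24: N1·N3 = 288 = 12·24, N2·N4 = 168 = 14·12
achieved = 12·24/(14·12) = 12/7; |achieved − target| = 0 ≤ 3/175 ✓

N1=12 N2=14 N3=24 N4=12 achieved=12/7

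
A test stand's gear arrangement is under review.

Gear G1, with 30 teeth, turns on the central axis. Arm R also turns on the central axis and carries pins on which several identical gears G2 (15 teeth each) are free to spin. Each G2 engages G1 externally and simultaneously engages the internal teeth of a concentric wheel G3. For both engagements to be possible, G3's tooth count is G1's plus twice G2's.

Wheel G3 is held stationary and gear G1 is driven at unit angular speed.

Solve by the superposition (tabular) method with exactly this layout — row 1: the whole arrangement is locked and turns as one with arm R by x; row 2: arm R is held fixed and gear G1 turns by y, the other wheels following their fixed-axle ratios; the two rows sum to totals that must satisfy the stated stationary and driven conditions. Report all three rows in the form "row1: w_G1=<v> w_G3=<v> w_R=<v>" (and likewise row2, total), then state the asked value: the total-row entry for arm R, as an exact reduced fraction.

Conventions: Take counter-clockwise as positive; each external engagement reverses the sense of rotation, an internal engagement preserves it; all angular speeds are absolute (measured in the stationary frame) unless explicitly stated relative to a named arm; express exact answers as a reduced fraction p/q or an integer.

topology: planetary set — G1 30T / G2 15T / G3 60T, arm = carrier (Willis)
row 1: whole set turns with the arm by x
row 2 — arm fixed, fixed-axis ratios: sun y, ring −(30/60)·y, arm 0
boundary: total ω_ring = x − (30/60)·y = 0 and total ω_sun = x + y = 1  ⇒  y = 2/3, x = 1/3
row 2 ring = −(30/60)·2/3 = -1/3
totals (row 1 + row 2): sun 1/3 + 2/3 = 1, ring 1/3 + (-1/3) = 0, arm 1/3 + 0 = 1/3
asked cell (total, arm) = 1/3

row1: w_G1=1/3 w_G3=1/3 w_R=1/3
row2: w_G1=2/3 w_G3=-1/3 w_R=0
total: w_G1=1 w_G3=0 w_R=1/3
asked value: 1/3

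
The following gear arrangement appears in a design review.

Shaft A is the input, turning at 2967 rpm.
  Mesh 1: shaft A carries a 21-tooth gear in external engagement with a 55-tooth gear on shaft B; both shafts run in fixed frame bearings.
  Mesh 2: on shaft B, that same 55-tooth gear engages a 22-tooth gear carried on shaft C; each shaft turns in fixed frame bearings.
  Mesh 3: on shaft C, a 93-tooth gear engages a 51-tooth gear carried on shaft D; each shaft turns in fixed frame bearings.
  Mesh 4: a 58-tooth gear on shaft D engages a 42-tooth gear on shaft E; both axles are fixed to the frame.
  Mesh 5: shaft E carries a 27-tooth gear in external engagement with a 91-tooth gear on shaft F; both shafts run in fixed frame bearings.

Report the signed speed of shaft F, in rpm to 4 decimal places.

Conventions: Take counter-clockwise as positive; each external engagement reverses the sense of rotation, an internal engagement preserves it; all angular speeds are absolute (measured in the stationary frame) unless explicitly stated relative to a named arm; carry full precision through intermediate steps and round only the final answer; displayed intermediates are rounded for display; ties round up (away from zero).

5-mesh fixed-axis compound train (all bearings frame-fixed)
mesh 1 [21T→55T]: ω = 2967.0000×21/55 = 1132.8545 rpm, sense flips to −
mesh 2 [55T→22T]: ω = 1132.8545×55/22 = 2832.1364 rpm, sense flips to +
mesh 3 [93T→51T]: ω = 2832.1364×93/51 = 5164.4840 rpm, sense flips to −
mesh 4 [58T→42T]: ω = 5164.4840×58/42 = 7131.9064 rpm, sense flips to +
mesh 5 [27T→91T]: ω = 7131.9064×27/91 = 2116.0601 rpm, sense flips to −
signed output speed = -2116.0601 rpm

-2116.0601 rpm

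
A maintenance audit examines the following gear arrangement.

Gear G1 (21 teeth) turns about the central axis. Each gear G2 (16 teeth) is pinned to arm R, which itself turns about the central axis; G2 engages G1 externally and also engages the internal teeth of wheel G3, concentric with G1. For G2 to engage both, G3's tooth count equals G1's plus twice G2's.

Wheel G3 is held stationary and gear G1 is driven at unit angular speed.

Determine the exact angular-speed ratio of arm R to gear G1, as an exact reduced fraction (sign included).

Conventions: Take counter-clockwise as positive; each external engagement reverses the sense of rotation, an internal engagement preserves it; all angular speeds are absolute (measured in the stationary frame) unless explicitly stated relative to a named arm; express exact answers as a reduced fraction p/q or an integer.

21/74

recognized (axles ride arm R): planetary set, 21/16/53 teeth
ring teeth: 21 + 2·16 = 53
21(ω_sun−ω_arm) = −53(ω_ring−ω_arm),  ω_ring = 0, ω_sun = 1
21(1−ω_arm) = −53(0−ω_arm)  ⇒  74·ω_arm = 21  ⇒  ω_arm = 21/74
ω_out/ω_in = 21/74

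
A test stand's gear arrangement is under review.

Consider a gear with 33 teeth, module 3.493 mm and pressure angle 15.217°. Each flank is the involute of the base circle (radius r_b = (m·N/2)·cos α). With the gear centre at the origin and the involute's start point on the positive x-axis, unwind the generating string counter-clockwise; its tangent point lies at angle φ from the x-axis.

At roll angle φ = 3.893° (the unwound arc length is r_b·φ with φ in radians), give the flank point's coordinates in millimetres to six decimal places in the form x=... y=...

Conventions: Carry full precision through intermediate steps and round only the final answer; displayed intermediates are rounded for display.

topology: single-mesh involute geometry — m = 3.493, N = 33
pitch radius r_p = m·N/2 = 3.493·33/2 = 57.634500
base radius r_b = r_p·cos α = 57.634500·cos 15.217° = 55.613757
roll angle φ = 3.893° = 0.06794567 rad
x = r_b·(cos φ + φ·sin φ) = 55.741983
y = r_b·(sin φ − φ·cos φ) = 0.005812

x=55.741983 y=0.005812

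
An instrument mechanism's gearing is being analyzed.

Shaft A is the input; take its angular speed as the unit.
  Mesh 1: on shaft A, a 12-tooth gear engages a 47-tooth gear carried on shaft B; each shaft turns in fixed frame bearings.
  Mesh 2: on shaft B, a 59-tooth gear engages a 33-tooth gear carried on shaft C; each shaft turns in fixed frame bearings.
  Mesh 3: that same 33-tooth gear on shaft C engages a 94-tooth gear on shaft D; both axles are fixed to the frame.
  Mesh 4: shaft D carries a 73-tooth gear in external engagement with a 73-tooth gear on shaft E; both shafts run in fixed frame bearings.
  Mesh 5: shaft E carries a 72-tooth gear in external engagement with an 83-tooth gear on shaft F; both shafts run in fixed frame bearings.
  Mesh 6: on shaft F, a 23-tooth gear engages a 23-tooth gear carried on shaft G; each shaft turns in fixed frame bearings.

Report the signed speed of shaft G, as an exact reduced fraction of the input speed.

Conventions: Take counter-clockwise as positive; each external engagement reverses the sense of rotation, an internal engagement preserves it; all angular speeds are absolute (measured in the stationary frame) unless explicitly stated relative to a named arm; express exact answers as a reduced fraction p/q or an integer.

6-mesh fixed-axis compound train (all bearings frame-fixed)
mesh 1 [12T→47T]: |ω|/ω_in = 1×12/47 = 12/47, sense flips to −
mesh 2 [59T→33T]: |ω|/ω_in = (12/47)×59/33 = 236/517, sense flips to +
mesh 3 [33T→94T]: |ω|/ω_in = (236/517)×33/94 = 354/2209, sense flips to −
mesh 4 [73T→73T]: |ω|/ω_in = (354/2209)×73/73 = 354/2209, sense flips to +
mesh 5 [72T→83T]: |ω|/ω_in = (354/2209)×72/83 = 25488/183347, sense flips to −
mesh 6 [23T→23T]: |ω|/ω_in = (25488/183347)×23/23 = 25488/183347, sense flips to +
signed output speed (× input speed) = 25488/183347

25488/183347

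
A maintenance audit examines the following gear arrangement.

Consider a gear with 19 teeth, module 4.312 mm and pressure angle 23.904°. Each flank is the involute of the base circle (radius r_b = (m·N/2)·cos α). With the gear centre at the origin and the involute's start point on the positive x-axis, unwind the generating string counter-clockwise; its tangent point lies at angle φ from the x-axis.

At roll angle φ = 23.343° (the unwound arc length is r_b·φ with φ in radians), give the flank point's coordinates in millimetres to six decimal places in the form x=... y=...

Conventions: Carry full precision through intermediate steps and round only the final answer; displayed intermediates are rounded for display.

class = single-mesh tooth geometry [base-circle involute, m = 4.312, 19T]
pitch radius r_p = m·N/2 = 4.312·19/2 = 40.964000
base radius r_b = r_p·cos α = 40.964000·cos 23.904° = 37.450340
roll angle φ = 23.343° = 0.40741221 rad
x = r_b·(cos φ + φ·sin φ) = 40.430643
y = r_b·(sin φ − φ·cos φ) = 0.830254

x=40.430643 y=0.830254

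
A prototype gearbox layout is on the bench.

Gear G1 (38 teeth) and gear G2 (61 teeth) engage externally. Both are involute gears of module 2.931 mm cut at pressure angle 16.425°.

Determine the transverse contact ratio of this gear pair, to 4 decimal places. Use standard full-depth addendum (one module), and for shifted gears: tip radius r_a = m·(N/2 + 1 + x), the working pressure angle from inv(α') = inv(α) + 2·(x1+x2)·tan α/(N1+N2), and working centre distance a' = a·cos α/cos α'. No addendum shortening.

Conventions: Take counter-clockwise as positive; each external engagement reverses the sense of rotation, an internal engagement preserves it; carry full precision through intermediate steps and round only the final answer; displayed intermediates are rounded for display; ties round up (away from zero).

1.9643

single-mesh involute tooth geometry (38T engaging 61T at module 2.931)
base radii: r_b1 = 53.416370, r_b2 = 85.747331
tip radii: r_a1 = 58.620000, r_a2 = 92.326500
no profile shift: α' = α, a' = a
action lengths: √(r_a1²−r_b1²) = 24.145306, √(r_a2²−r_b2²) = 34.228319
base pitch p_b = π·m·cos α = 8.832236
CR = (24.145306 + 34.228319 − 145.084500·sin 16.42500°)/8.832236 = 1.964342
contact ratio ≈ 1.9643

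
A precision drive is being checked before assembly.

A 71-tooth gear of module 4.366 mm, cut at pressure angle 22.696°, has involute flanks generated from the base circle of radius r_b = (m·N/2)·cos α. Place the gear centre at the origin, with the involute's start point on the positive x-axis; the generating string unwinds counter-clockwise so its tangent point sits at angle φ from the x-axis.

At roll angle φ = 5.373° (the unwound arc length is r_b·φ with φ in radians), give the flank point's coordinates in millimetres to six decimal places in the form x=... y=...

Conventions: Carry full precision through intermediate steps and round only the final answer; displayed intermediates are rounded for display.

topology: single-mesh involute geometry — m = 4.366, N = 71
pitch radius r_p = m·N/2 = 4.366·71/2 = 154.993000
base radius r_b = r_p·cos α = 154.993000·cos 22.696° = 142.991121
roll angle φ = 5.373° = 0.09377654 rad
x = r_b·(cos φ + φ·sin φ) = 143.618475
y = r_b·(sin φ − φ·cos φ) = 0.039272

x=143.618475 y=0.039272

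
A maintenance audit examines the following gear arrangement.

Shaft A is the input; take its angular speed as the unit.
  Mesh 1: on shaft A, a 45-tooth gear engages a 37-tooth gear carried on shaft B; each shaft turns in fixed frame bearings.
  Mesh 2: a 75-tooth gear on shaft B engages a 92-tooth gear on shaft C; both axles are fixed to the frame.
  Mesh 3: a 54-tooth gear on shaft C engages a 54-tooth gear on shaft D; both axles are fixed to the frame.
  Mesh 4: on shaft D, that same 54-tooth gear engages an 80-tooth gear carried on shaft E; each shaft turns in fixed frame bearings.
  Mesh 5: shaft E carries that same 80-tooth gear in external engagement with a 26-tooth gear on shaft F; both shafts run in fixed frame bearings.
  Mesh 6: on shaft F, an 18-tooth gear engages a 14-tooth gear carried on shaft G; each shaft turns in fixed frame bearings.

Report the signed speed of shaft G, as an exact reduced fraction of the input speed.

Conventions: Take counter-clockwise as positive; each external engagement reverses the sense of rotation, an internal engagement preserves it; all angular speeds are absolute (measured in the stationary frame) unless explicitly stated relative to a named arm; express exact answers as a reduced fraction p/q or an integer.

6-mesh fixed-axis compound train (all bearings frame-fixed)
mesh 1 [45T→37T]: |ω|/ω_in = 1×45/37 = 45/37, sense flips to −
mesh 2 [75T→92T]: |ω|/ω_in = (45/37)×75/92 = 3375/3404, sense flips to +
mesh 3 [54T→54T]: |ω|/ω_in = (3375/3404)×54/54 = 3375/3404, sense flips to −
mesh 4 [54T→80T]: |ω|/ω_in = (3375/3404)×54/80 = 18225/27232, sense flips to +
mesh 5 [80T→26T]: |ω|/ω_in = (18225/27232)×80/26 = 91125/44252, sense flips to −
mesh 6 [18T→14T]: |ω|/ω_in = (91125/44252)×18/14 = 820125/309764, sense flips to +
signed output speed (× input speed) = 820125/309764

820125/309764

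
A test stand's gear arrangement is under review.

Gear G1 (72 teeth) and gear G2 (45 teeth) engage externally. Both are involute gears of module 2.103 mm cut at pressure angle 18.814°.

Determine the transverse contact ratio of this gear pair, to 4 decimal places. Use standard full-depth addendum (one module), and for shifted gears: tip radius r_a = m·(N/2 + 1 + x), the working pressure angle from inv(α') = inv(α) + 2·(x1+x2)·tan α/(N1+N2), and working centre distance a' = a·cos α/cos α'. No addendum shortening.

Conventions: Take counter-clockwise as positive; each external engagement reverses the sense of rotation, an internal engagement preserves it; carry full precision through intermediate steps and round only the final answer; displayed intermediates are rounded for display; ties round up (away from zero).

1.8432

single-mesh involute tooth geometry (72T engaging 45T at module 2.103)
base radii: r_b1 = 71.662958, r_b2 = 44.789349
tip radii: r_a1 = 77.811000, r_a2 = 49.420500
no profile shift: α' = α, a' = a
action lengths: √(r_a1²−r_b1²) = 30.314553, √(r_a2²−r_b2²) = 20.887796
base pitch p_b = π·m·cos α = 6.253773
CR = (30.314553 + 20.887796 − 123.025500·sin 18.81400°)/6.253773 = 1.843206
contact ratio ≈ 1.8432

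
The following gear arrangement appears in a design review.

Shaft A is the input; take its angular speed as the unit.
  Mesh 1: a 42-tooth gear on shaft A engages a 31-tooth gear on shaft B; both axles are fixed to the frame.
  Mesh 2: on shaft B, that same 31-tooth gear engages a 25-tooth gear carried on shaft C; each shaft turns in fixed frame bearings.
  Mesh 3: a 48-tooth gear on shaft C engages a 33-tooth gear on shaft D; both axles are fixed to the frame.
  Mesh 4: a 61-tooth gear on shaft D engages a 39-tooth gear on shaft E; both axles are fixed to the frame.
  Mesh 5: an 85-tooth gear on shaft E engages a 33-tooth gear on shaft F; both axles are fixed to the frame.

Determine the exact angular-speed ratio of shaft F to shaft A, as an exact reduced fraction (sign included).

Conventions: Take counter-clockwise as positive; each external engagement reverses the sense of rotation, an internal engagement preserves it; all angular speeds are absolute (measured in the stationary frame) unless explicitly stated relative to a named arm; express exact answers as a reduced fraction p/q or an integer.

-232288/23595

class = fixed-axis compound train [5 meshes; 5 ratios multiply, 5 sense flips]
mesh 1 [42T→31T]: running ratio 42/31, sense −
mesh 2 [31T→25T]: running ratio 42/25, sense +
mesh 3 [48T→33T]: running ratio 672/275, sense −
mesh 4 [61T→39T]: running ratio 13664/3575, sense +
mesh 5 [85T→33T]: running ratio 232288/23595, sense −
ω_out/ω_in = -232288/23595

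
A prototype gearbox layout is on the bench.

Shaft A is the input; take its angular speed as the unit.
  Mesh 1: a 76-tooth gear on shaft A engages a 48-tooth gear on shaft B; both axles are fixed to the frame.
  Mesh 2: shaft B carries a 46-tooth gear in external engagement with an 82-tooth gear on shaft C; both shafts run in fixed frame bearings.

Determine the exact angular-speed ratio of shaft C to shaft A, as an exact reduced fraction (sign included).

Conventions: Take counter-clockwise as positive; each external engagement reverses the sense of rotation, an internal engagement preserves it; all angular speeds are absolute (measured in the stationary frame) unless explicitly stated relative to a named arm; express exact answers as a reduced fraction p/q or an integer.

class = fixed-axis compound train [2 meshes; 2 ratios multiply, 2 sense flips]
mesh 1 [76T→48T]: running ratio 19/12, sense −
mesh 2 [46T→82T]: running ratio 437/492, sense +
ω_out/ω_in = 437/492

437/492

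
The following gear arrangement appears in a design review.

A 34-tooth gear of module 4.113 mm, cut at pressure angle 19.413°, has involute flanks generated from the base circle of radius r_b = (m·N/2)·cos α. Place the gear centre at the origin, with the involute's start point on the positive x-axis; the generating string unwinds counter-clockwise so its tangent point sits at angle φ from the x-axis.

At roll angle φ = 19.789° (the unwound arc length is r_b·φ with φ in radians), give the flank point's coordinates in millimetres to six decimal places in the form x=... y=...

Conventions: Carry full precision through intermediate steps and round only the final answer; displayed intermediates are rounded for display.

class = single-mesh tooth geometry [base-circle involute, m = 4.113, 34T]
pitch radius r_p = m·N/2 = 4.113·34/2 = 69.921000
base radius r_b = r_p·cos α = 69.921000·cos 19.413° = 65.945800
roll angle φ = 19.789° = 0.34538321 rad
x = r_b·(cos φ + φ·sin φ) = 69.762597
y = r_b·(sin φ − φ·cos φ) = 0.894911

x=69.762597 y=0.894911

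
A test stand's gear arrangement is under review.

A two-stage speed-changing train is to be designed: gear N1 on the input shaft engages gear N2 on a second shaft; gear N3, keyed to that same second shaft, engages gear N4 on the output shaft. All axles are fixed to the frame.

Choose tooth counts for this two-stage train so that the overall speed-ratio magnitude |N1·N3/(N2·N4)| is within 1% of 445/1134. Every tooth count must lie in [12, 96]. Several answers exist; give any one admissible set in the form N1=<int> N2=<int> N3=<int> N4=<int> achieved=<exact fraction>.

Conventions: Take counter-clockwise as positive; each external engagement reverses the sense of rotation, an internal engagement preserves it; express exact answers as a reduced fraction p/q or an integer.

N1=15 N2=42 N3=89 N4=81 achieved=445/1134

class = fixed-axis compound train [2-stage, 445/1134 wanted]
target = 445/1134 in lowest terms: an exact hit needs N1·N3 = k·445 and N2·N4 = k·1134 for one integer k, every count in [12, 96]; additionally prefer no 1:1 stage (N1 ≠ N2, N3 ≠ N4)
k = 1…2: no 1:1-free in-range split of k·445 and k·1134 into factor pairs; take k = 3
k = 3: N1·N3 = 1335 = 15·89, N2·N4 = 3402 = 42·81
achieved = 15·89/(42·81) = 445/1134; |achieved − target| = 0 ≤ 89/22680 ✓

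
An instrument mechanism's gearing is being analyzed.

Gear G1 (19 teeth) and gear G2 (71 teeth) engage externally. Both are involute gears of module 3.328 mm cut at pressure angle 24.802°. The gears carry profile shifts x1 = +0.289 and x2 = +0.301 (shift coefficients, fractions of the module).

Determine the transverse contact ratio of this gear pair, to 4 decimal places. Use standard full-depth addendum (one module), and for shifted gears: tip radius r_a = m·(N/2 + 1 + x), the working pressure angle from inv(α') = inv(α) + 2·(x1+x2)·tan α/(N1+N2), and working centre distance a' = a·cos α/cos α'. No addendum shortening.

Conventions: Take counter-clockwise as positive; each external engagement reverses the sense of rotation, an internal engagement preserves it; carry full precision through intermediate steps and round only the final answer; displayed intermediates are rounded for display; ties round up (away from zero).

recognized (one external pair, fixed centres): single-mesh tooth geometry, m = 3.328, N1 = 19, N2 = 71
base radii: r_b1 = 28.699830, r_b2 = 107.246733
tip radii: r_a1 = 35.905792, r_a2 = 122.473728
inv(α') = inv(24.802°) + 2·(+0.289+0.301)·tan α/(19+71) = 0.03528941  ⇒  α' = 26.31880°
a' = a·cos α / cos α' = 149.7600·cos 24.802°/cos 26.31880° = 151.668353
action lengths: √(r_a1²−r_b1²) = 21.576507, √(r_a2²−r_b2²) = 59.143490
base pitch p_b = π·m·cos α = 9.490860
CR = (21.576507 + 59.143490 − 151.668353·sin 26.31880°)/9.490860 = 1.419840
contact ratio ≈ 1.4198

1.4198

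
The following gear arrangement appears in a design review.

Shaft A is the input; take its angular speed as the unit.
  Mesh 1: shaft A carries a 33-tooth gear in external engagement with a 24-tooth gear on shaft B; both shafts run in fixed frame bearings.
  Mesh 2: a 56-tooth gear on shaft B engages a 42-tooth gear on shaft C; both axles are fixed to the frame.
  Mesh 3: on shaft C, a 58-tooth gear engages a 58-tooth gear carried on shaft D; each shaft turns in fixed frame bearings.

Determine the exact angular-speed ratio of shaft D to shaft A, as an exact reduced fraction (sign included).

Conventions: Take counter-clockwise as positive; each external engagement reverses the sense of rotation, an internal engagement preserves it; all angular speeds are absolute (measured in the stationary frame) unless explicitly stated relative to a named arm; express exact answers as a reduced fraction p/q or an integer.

class = fixed-axis compound train [3 meshes; 3 ratios multiply, 3 sense flips]
mesh 1 [33T→24T]: running ratio 11/8, sense −
mesh 2 [56T→42T]: running ratio 11/6, sense +
mesh 3 [58T→58T]: running ratio 11/6, sense −
ω_out/ω_in = -11/6

-11/6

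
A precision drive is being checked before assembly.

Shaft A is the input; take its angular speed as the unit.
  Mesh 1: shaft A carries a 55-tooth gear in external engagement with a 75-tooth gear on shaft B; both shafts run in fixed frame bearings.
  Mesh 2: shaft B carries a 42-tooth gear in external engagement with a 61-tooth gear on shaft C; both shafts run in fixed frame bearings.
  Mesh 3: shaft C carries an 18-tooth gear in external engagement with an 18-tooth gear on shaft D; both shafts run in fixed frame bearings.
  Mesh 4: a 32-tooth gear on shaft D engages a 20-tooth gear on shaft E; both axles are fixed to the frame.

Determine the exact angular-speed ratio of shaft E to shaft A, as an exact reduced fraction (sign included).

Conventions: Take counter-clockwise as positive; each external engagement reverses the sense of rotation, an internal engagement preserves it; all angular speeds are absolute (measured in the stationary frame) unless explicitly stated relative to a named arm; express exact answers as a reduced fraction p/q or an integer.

1232/1525

class = fixed-axis compound train [4 meshes; 4 ratios multiply, 4 sense flips]
mesh 1 [55T→75T]: running ratio 11/15, sense −
mesh 2 [42T→61T]: running ratio 154/305, sense +
mesh 3 [18T→18T]: running ratio 154/305, sense −
mesh 4 [32T→20T]: running ratio 1232/1525, sense +
ω_out/ω_in = 1232/1525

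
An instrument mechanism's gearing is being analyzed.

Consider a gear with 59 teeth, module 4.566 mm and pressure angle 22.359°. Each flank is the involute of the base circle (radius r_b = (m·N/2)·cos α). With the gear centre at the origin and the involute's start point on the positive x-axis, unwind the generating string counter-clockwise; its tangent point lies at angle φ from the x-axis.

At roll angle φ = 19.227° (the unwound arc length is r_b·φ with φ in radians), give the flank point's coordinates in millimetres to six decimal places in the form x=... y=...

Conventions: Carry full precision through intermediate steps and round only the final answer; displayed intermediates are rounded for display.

topology: single-mesh involute geometry — m = 4.566, N = 59
pitch radius r_p = m·N/2 = 4.566·59/2 = 134.697000
base radius r_b = r_p·cos α = 134.697000·cos 22.359° = 124.570275
roll angle φ = 19.227° = 0.33557446 rad
x = r_b·(cos φ + φ·sin φ) = 131.387990
y = r_b·(sin φ − φ·cos φ) = 1.551534

x=131.387990 y=1.551534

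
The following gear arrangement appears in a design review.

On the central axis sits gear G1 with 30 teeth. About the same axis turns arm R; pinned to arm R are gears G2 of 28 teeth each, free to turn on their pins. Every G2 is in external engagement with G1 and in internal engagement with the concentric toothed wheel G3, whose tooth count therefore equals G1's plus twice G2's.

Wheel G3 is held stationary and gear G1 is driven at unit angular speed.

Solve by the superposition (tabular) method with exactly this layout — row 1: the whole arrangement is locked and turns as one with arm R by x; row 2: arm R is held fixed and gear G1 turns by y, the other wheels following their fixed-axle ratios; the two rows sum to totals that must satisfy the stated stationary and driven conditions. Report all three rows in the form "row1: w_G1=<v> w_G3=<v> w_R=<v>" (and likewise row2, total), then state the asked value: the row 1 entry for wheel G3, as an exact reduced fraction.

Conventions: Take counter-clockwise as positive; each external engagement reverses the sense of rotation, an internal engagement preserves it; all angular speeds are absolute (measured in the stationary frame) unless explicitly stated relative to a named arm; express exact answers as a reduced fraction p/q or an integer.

row1: w_G1=15/58 w_G3=15/58 w_R=15/58
row2: w_G1=43/58 w_G3=-15/58 w_R=0
total: w_G1=1 w_G3=0 w_R=15/58
asked value: 15/58

recognized (axles ride arm R): planetary set, 30/28/86 teeth
superposition row 1 [locked train]: every member turns x
superposition row 2 [arm held]: sun y, ring −(30/86)·y, arm 0
boundary: total ω_ring = x − (30/86)·y = 0 and total ω_sun = x + y = 1  ⇒  y = 43/58, x = 15/58
row 2 ring = −(30/86)·43/58 = -15/58
totals (row 1 + row 2): sun 15/58 + 43/58 = 1, ring 15/58 + (-15/58) = 0, arm 15/58 + 0 = 15/58
asked cell (row1, ring) = 15/58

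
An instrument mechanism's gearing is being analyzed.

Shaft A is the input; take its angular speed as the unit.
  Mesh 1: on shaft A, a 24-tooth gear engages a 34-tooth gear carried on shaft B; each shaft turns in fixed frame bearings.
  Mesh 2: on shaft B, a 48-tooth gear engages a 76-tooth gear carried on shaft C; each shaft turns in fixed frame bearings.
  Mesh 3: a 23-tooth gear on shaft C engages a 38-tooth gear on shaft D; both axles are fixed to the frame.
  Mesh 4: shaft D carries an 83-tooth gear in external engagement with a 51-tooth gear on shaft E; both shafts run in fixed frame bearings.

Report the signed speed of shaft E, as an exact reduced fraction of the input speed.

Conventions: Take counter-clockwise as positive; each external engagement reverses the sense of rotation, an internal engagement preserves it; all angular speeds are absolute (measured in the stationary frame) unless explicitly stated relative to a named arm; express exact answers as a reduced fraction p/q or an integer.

4-mesh fixed-axis compound train (all bearings frame-fixed)
mesh 1 [24T→34T]: |ω|/ω_in = 1×24/34 = 12/17, sense flips to −
mesh 2 [48T→76T]: |ω|/ω_in = (12/17)×48/76 = 144/323, sense flips to +
mesh 3 [23T→38T]: |ω|/ω_in = (144/323)×23/38 = 1656/6137, sense flips to −
mesh 4 [83T→51T]: |ω|/ω_in = (1656/6137)×83/51 = 45816/104329, sense flips to +
signed output speed (× input speed) = 45816/104329

45816/104329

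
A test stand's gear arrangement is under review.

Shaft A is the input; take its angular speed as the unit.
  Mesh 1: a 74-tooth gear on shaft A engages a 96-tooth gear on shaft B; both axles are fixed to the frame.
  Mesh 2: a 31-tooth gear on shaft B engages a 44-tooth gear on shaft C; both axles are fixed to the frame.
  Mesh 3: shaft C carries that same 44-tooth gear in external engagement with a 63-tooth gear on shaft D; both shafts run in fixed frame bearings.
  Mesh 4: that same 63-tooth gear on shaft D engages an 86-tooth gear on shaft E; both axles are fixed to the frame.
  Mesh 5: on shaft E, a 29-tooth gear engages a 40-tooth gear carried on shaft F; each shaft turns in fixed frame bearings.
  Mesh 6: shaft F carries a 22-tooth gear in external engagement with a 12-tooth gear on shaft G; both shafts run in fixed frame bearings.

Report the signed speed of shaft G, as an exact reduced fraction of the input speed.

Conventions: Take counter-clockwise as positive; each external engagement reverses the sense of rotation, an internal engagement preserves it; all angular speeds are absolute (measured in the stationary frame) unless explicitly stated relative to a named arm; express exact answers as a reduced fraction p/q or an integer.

6-mesh fixed-axis compound train (all bearings frame-fixed)
mesh 1 [74T→96T]: |ω|/ω_in = 1×74/96 = 37/48, sense flips to −
mesh 2 [31T→44T]: |ω|/ω_in = (37/48)×31/44 = 1147/2112, sense flips to +
mesh 3 [44T→63T]: |ω|/ω_in = (1147/2112)×44/63 = 1147/3024, sense flips to −
mesh 4 [63T→86T]: |ω|/ω_in = (1147/3024)×63/86 = 1147/4128, sense flips to +
mesh 5 [29T→40T]: |ω|/ω_in = (1147/4128)×29/40 = 33263/165120, sense flips to −
mesh 6 [22T→12T]: |ω|/ω_in = (33263/165120)×22/12 = 365893/990720, sense flips to +
signed output speed (× input speed) = 365893/990720

365893/990720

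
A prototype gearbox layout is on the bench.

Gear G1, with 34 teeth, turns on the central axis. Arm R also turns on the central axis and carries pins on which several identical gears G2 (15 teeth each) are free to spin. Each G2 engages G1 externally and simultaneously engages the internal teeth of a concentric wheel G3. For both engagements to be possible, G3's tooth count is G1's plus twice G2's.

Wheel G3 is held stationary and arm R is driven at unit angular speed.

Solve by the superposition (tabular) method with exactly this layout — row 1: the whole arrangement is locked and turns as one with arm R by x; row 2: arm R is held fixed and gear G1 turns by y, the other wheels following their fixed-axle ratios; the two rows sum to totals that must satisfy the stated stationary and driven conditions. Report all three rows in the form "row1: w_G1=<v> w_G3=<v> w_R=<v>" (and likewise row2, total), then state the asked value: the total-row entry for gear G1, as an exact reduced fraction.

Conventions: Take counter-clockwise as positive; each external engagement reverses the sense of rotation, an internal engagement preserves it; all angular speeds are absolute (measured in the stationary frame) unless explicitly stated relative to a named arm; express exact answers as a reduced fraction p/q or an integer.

row1: w_G1=1 w_G3=1 w_R=1
row2: w_G1=32/17 w_G3=-1 w_R=0
total: w_G1=49/17 w_G3=0 w_R=1
asked value: 49/17

class = planetary set [G3 = 34+2·15 = 64; Willis about the carrier]
row 1 — lock + rotate with arm: ω_sun = ω_ring = ω_arm = x
row 2: sun turns y, ring = −(34/64)·y, arm 0
boundary: total ω_ring = x − (34/64)·y = 0 and total ω_arm = x = 1  ⇒  y = 32/17, x = 1
row 2 ring = −(34/64)·32/17 = -1
totals (row 1 + row 2): sun 1 + 32/17 = 49/17, ring 1 + (-1) = 0, arm 1 + 0 = 1
asked cell (total, sun) = 49/17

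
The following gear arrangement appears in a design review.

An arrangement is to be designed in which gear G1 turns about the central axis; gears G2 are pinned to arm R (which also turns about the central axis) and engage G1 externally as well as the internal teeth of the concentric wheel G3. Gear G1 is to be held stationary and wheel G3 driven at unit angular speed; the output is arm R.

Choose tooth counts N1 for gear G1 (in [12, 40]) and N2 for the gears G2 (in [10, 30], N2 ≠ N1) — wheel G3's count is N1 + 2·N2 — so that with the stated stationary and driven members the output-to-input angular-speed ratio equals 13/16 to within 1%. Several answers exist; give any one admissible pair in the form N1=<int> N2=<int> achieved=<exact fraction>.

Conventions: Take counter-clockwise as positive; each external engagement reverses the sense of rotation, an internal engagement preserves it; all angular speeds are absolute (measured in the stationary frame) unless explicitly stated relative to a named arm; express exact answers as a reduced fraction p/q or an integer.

planetary set to be sized for 13/16 (Willis relation)
Willis with ω_sun = 0: ω_arm/ω_ring = N3/(N1+N3); set equal to 13/16  ⇒  N3/N1 = (13/16)/(1 − 13/16) = 13/3
N3 = N1 + 2·N2  ⇒  N2/N1 = (N3/N1 − 1)/2 = (13/3 − 1)/2 = 5/3
smallest multiple with N1 ≥ 12 and N2 ≥ 10: k = 4  ⇒  N1 = 4·3 = 12, N2 = 4·5 = 20 (N1 ≤ 40, N2 ≤ 30, N2 ≠ N1 ✓), N3 = 12 + 2·20 = 52
check: N3/(N1+N3) with N1 = 12, N3 = 52 gives 13/16; |achieved − target| = 0 ≤ 13/1600 ✓

N1=12 N2=20 achieved=13/16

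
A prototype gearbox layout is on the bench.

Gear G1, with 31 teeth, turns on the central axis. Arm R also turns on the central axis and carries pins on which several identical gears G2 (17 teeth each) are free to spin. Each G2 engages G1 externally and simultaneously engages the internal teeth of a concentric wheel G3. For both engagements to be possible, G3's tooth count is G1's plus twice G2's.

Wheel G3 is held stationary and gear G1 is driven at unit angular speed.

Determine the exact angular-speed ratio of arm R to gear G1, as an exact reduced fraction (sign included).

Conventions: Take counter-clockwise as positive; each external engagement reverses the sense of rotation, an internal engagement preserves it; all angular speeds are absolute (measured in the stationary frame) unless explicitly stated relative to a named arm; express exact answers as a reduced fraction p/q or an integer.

class = planetary set [G3 = 31+2·17 = 65; Willis about the carrier]
ring teeth: 31 + 2·17 = 65
31(ω_sun−ω_arm) = −65(ω_ring−ω_arm),  ω_ring = 0, ω_sun = 1
31(1−ω_arm) = −65(0−ω_arm)  ⇒  96·ω_arm = 31  ⇒  ω_arm = 31/96
ω_out/ω_in = 31/96

31/96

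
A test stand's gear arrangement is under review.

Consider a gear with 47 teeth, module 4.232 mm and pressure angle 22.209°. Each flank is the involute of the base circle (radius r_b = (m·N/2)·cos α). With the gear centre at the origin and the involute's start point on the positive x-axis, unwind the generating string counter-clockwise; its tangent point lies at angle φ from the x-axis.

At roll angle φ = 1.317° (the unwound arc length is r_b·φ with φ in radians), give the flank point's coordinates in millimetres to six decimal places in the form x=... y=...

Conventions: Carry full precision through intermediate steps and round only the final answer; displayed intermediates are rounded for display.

recognized (one wheel, involute flank): single-mesh tooth geometry, m = 4.232, N = 47
pitch radius r_p = m·N/2 = 4.232·47/2 = 99.452000
base radius r_b = r_p·cos α = 99.452000·cos 22.209° = 92.073778
roll angle φ = 1.317° = 0.02298599 rad
x = r_b·(cos φ + φ·sin φ) = 92.098098
y = r_b·(sin φ − φ·cos φ) = 0.000373

x=92.098098 y=0.000373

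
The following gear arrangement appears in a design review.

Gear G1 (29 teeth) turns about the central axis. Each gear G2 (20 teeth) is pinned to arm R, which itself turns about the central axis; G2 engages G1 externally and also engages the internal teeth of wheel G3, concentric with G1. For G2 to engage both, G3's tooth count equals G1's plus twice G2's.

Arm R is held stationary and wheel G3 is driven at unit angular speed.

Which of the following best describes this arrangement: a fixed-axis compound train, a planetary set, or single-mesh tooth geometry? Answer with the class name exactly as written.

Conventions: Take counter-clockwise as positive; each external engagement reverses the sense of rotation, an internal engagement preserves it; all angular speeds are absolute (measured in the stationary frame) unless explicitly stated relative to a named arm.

class = planetary set [G3 = 29+2·20 = 69; Willis about the carrier]
classification: planetary set

planetary set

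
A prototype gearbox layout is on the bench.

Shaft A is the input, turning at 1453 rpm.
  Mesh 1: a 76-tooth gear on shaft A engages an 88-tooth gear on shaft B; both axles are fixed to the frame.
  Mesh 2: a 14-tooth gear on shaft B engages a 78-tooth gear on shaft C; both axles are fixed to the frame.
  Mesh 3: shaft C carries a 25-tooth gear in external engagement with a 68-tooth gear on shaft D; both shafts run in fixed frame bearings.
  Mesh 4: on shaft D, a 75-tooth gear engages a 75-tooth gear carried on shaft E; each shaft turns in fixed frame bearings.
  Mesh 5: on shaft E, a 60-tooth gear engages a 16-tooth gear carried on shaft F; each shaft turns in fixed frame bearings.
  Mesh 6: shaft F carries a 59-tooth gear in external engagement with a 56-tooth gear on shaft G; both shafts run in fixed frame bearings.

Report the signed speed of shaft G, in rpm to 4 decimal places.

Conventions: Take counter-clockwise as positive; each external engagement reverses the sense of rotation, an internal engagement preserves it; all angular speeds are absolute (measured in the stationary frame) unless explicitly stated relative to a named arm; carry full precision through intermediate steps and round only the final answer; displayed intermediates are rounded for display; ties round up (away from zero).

6-mesh fixed-axis compound train (all bearings frame-fixed)
mesh 1 [76T→88T]: ω = 1453.0000×76/88 = 1254.8636 rpm, sense flips to −
mesh 2 [14T→78T]: ω = 1254.8636×14/78 = 225.2319 rpm, sense flips to +
mesh 3 [25T→68T]: ω = 225.2319×25/68 = 82.8059 rpm, sense flips to −
mesh 4 [75T→75T]: ω = 82.8059×75/75 = 82.8059 rpm, sense flips to +
mesh 5 [60T→16T]: ω = 82.8059×60/16 = 310.5220 rpm, sense flips to −
mesh 6 [59T→56T]: ω = 310.5220×59/56 = 327.1571 rpm, sense flips to +
signed output speed = +327.1571 rpm

+327.1571 rpm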